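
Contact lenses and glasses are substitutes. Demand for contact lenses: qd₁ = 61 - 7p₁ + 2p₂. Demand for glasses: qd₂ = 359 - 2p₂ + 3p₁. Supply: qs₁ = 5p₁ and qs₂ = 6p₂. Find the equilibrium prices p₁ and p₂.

Market 1: 61 - 7p₁ + 2p₂ = 5p₁ → 12p₁ - 2p₂ = 61.
Market 2: 8p₂ - 3p₁ = 359.
Eliminating p₂: 8×(1) + 2×(2) gives 90p₁ = 1206, so p₁ = 13.4.
Back-substitute into (2): p₂ = (359 + 3×13.4) / 8 = 49.9.

p₁ = 13.4, p₂ = 49.9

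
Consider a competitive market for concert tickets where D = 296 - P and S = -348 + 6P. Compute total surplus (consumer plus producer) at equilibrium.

Total surplus = 24276

Equilibrium: 296 - P = -348 + 6P gives P* = 92, Q* = 204.
Demand choke price: P = 296; supply starts at P = 58.
CS = ½(296 − 92)(204) = 20808; PS = ½(92 − 58)(204) = 3468.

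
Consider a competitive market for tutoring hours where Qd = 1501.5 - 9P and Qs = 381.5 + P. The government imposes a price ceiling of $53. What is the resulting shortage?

Equilibrium price would be P* = 112, so the ceiling at 53 binds.
At P = 53: Qd = 1501.5 − 9(53) = 1024.5, Qs = 381.5 + 1(53) = 434.5.
Shortage = 1024.5 − 434.5 = 590.

Shortage = 590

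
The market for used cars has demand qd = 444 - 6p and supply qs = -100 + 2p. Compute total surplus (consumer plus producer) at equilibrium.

Equilibrium: 444 - 6p = -100 + 2p gives p* = 68, q* = 36.
Demand choke price: p = 74; supply starts at p = 50.
CS = ½(74 − 68)(36) = 108; PS = ½(68 − 50)(36) = 324.

Total surplus = 432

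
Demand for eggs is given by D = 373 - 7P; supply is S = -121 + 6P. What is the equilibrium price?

Set D = S: 373 - 7P = -121 + 6P.
494 = 13P, so P* = 38.
Q* = 373 − 7(38) = 107.

P* = 38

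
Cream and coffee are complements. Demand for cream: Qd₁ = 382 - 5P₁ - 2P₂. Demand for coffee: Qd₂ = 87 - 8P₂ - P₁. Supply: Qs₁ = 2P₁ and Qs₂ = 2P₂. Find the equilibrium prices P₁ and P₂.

Market 1: 382 - 5P₁ - 2P₂ = 2P₁ → 7P₁ + 2P₂ = 382.
Market 2: 10P₂ + P₁ = 87.
Eliminating P₂: 10×(1) − 2×(2) gives 68P₁ = 3646, so P₁ = 1823/34.
Back-substitute into (2): P₂ = (87 − 1×1823/34) / 10 = 227/68.

P₁ = 1823/34, P₂ = 227/68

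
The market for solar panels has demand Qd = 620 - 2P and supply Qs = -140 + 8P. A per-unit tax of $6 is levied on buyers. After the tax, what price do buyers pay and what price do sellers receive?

Buyers pay $80.8, sellers receive $74.8

Pre-tax equilibrium: P* = 76, Q* = 468.
Tax on buyers shifts demand to Qd = 620 − 2(P + 6) = 608 - 2P.
608 - 2P = -140 + 8P gives seller price Ps = 74.8; buyers pay Pb = 74.8 + 6 = 80.8.
New quantity: Q = 620 − 2(80.8) = 458.4.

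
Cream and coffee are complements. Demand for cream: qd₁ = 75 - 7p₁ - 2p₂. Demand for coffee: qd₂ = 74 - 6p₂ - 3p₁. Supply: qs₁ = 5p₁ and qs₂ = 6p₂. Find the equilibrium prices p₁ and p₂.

Market 1: 75 - 7p₁ - 2p₂ = 5p₁ → 12p₁ + 2p₂ = 75.
Market 2: 12p₂ + 3p₁ = 74.
Eliminating p₂: 12×(1) − 2×(2) gives 138p₁ = 752, so p₁ = 376/69.
Back-substitute into (2): p₂ = (74 − 3×376/69) / 12 = 221/46.

p₁ = 376/69, p₂ = 221/46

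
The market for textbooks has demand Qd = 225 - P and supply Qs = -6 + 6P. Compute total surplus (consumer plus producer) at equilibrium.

Total surplus = 21504

Equilibrium: 225 - P = -6 + 6P gives P* = 33, Q* = 192.
Demand choke price: P = 225; supply starts at P = 1.
CS = ½(225 − 33)(192) = 18432; PS = ½(33 − 1)(192) = 3072.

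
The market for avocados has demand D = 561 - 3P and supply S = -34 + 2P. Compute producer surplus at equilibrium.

Producer surplus = 10404

Equilibrium: 561 - 3P = -34 + 2P gives P* = 119, Q* = 204.
Supply starts at P = 17 (where S = 0).
PS = ½(119 − 17)(204) = 10404.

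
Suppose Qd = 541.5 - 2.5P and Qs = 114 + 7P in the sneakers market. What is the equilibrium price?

P* = 45

Set Qd = Qs: 541.5 - 2.5P = 114 + 7P.
427.5 = 9.5P, so P* = 45.
Q* = 541.5 − 2.5(45) = 429.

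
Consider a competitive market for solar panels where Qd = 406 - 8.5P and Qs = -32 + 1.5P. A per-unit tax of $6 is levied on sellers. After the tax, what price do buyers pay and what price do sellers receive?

Pre-tax equilibrium: P* = 43.8, Q* = 33.7.
Tax on sellers shifts supply to Qs = -32 + 1.5(P − 6) = -41 + 1.5P.
406 - 8.5P = -41 + 1.5P gives buyer price Pb = 44.7; sellers receive Ps = 44.7 − 6 = 38.7.
New quantity: Q = 406 − 8.5(44.7) = 26.05.

Buyers pay $44.7, sellers receive $38.7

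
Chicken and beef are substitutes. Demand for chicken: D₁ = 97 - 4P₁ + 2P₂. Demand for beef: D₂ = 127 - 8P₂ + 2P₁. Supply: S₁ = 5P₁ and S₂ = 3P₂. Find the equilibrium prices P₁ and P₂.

P₁ = 1321/95, P₂ = 1337/95

Market 1: 97 - 4P₁ + 2P₂ = 5P₁ → 9P₁ - 2P₂ = 97.
Market 2: 11P₂ - 2P₁ = 127.
Eliminating P₂: 11×(1) + 2×(2) gives 95P₁ = 1321, so P₁ = 1321/95.
Back-substitute into (2): P₂ = (127 + 2×1321/95) / 11 = 1337/95.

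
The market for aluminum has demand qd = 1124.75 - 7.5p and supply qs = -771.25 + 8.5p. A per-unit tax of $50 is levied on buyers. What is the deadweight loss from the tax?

Deadweight loss = 4980.46875

Pre-tax equilibrium: p* = 118.5, q* = 236.
Tax on buyers shifts demand to qd = 1124.75 − 7.5(p + 50) = 749.75 - 7.5p.
749.75 - 7.5p = -771.25 + 8.5p gives seller price ps = 95.0625; buyers pay pb = 95.0625 + 50 = 145.0625.
New quantity: q = 1124.75 − 7.5(145.0625) = 36.78125.
DWL = ½ × 50 × (236 − 36.78125) = 4980.46875.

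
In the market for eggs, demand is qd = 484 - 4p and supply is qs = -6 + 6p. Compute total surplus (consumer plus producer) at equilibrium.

Equilibrium: 484 - 4p = -6 + 6p gives p* = 49, q* = 288.
Demand choke price: p = 121; supply starts at p = 1.
CS = ½(121 − 49)(288) = 10368; PS = ½(49 − 1)(288) = 6912.

Total surplus = 17280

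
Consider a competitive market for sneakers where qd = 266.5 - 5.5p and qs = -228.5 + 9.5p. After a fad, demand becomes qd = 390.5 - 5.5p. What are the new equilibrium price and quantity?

Original equilibrium: p* = 33, q* = 85.
New equilibrium: 390.5 - 5.5p = -228.5 + 9.5p, so 619 = 15p and p' = 619/15; q' = 390.5 − 5.5(619/15) = 2453/15.

p' = 619/15, q' = 2453/15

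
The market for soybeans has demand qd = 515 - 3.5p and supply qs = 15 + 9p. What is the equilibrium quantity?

q* = 375

Set qd = qs: 515 - 3.5p = 15 + 9p.
500 = 12.5p, so p* = 40.
q* = 515 − 3.5(40) = 375.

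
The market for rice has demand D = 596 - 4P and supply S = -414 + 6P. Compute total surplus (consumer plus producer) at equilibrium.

Equilibrium: 596 - 4P = -414 + 6P gives P* = 101, Q* = 192.
Demand choke price: P = 149; supply starts at P = 69.
CS = ½(149 − 101)(192) = 4608; PS = ½(101 − 69)(192) = 3072.

Total surplus = 7680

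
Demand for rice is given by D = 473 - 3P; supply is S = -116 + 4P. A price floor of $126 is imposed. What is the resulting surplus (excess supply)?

Equilibrium price would be P* = 589/7, so the floor at 126 binds.
At P = 126: D = 95, S = 388.
Surplus = 388 − 95 = 293.

Surplus = 293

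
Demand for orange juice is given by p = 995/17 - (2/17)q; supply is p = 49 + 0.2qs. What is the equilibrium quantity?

q* = 30

Set the two price expressions equal: 995/17 - (2/17)q = 49 + 0.2q.
162/17 = (27/85)q, so q* = 30.
p* = 995/17 − (2/17)(30) = 55.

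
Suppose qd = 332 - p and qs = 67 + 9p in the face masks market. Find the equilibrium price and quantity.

Set qd = qs: 332 - p = 67 + 9p.
265 = 10p, so p* = 26.5.
q* = 332 − 1(26.5) = 305.5.

p* = 26.5, q* = 305.5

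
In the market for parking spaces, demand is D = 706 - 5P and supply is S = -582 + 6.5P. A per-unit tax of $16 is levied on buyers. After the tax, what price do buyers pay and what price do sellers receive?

Pre-tax equilibrium: P* = 112, Q* = 146.
Tax on buyers shifts demand to D = 706 − 5(P + 16) = 626 - 5P.
626 - 5P = -582 + 6.5P gives seller price Ps = 2416/23; buyers pay Pb = 2416/23 + 16 = 2784/23.
New quantity: Q = 706 − 5(2784/23) = 2318/23.

Buyers pay 2784/23, sellers receive 2416/23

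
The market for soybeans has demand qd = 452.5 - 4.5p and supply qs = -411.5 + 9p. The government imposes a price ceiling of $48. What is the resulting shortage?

Equilibrium price would be p* = 64, so the ceiling at 48 binds.
At p = 48: qd = 452.5 − 4.5(48) = 236.5, qs = -411.5 + 9(48) = 20.5.
Shortage = 236.5 − 20.5 = 216.

Shortage = 216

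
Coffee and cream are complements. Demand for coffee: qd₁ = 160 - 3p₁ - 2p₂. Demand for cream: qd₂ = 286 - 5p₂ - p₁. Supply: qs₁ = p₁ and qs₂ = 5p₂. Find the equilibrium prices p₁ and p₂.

Market 1: 160 - 3p₁ - 2p₂ = p₁ → 4p₁ + 2p₂ = 160.
Market 2: 10p₂ + p₁ = 286.
Eliminating p₂: 10×(1) − 2×(2) gives 38p₁ = 1028, so p₁ = 514/19.
Back-substitute into (2): p₂ = (286 − 1×514/19) / 10 = 492/19.

p₁ = 514/19, p₂ = 492/19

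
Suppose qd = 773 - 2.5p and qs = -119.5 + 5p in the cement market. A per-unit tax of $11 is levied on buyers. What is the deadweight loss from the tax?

Pre-tax equilibrium: p* = 119, q* = 475.5.
Tax on buyers shifts demand to qd = 773 − 2.5(p + 11) = 745.5 - 2.5p.
745.5 - 2.5p = -119.5 + 5p gives seller price ps = 346/3; buyers pay pb = 346/3 + 11 = 379/3.
New quantity: q = 773 − 2.5(379/3) = 2743/6.
DWL = ½ × 11 × (475.5 − 2743/6) = 605/6.

Deadweight loss = 605/6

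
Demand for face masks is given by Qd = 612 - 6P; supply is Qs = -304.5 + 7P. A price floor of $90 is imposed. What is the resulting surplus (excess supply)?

Surplus = 253.5

Equilibrium price would be P* = 70.5, so the floor at 90 binds.
At P = 90: Qd = 72, Qs = 325.5.
Surplus = 325.5 − 72 = 253.5.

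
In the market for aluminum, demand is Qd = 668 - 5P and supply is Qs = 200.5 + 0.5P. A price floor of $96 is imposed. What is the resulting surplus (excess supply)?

Surplus = 60.5

Equilibrium price would be P* = 85, so the floor at 96 binds.
At P = 96: Qd = 188, Qs = 248.5.
Surplus = 248.5 − 188 = 60.5.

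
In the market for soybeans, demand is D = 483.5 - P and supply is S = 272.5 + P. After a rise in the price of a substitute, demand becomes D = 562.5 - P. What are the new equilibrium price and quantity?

Original equilibrium: P* = 105.5, Q* = 378.
New equilibrium: 562.5 - P = 272.5 + P, so 290 = 2P and P' = 145; Q' = 562.5 − 1(145) = 417.5.

P' = 145, Q' = 417.5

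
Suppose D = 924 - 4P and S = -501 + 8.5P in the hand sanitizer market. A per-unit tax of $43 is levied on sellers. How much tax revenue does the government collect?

Tax revenue = 15094.72

Pre-tax equilibrium: P* = 114, Q* = 468.
Tax on sellers shifts supply to S = -501 + 8.5(P − 43) = -866.5 + 8.5P.
924 - 4P = -866.5 + 8.5P gives buyer price Pb = 143.24; sellers receive Ps = 143.24 − 43 = 100.24.
New quantity: Q = 924 − 4(143.24) = 351.04.
Revenue = 43 × 351.04 = 15094.72.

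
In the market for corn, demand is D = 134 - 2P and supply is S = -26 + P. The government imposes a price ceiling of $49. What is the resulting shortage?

Shortage = 13

Equilibrium price would be P* = 160/3, so the ceiling at 49 binds.
At P = 49: D = 134 − 2(49) = 36, S = -26 + 1(49) = 23.
Shortage = 36 − 23 = 13.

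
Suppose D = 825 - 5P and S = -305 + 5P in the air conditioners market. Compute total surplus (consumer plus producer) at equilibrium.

Equilibrium: 825 - 5P = -305 + 5P gives P* = 113, Q* = 260.
Demand choke price: P = 165; supply starts at P = 61.
CS = ½(165 − 113)(260) = 6760; PS = ½(113 − 61)(260) = 6760.

Total surplus = 13520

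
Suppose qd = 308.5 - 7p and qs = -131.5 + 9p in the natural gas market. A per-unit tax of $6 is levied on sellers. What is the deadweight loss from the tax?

Deadweight loss = 70.875

Pre-tax equilibrium: p* = 27.5, q* = 116.
Tax on sellers shifts supply to qs = -131.5 + 9(p − 6) = -185.5 + 9p.
308.5 - 7p = -185.5 + 9p gives buyer price pb = 30.875; sellers receive ps = 30.875 − 6 = 24.875.
New quantity: q = 308.5 − 7(30.875) = 92.375.
DWL = ½ × 6 × (116 − 92.375) = 70.875.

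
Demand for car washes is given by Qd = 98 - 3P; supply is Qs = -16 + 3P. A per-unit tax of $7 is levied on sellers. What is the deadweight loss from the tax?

Deadweight loss = 36.75

Pre-tax equilibrium: P* = 19, Q* = 41.
Tax on sellers shifts supply to Qs = -16 + 3(P − 7) = -37 + 3P.
98 - 3P = -37 + 3P gives buyer price Pb = 22.5; sellers receive Ps = 22.5 − 7 = 15.5.
New quantity: Q = 98 − 3(22.5) = 30.5.
DWL = ½ × 7 × (41 − 30.5) = 36.75.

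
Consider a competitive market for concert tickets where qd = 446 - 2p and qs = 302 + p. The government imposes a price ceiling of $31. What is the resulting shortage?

Shortage = 51

Equilibrium price would be p* = 48, so the ceiling at 31 binds.
At p = 31: qd = 446 − 2(31) = 384, qs = 302 + 1(31) = 333.
Shortage = 384 − 333 = 51.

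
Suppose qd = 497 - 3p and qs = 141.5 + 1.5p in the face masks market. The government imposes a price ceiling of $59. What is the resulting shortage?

Shortage = 90

Equilibrium price would be p* = 79, so the ceiling at 59 binds.
At p = 59: qd = 497 − 3(59) = 320, qs = 141.5 + 1.5(59) = 230.
Shortage = 320 − 230 = 90.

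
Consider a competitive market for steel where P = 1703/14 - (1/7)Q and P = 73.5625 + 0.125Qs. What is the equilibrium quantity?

Set the two price expressions equal: 1703/14 - (1/7)Q = 73.5625 + 0.125Q.
5385/112 = (15/56)Q, so Q* = 179.5.
P* = 1703/14 − (1/7)(179.5) = 96.

Q* = 179.5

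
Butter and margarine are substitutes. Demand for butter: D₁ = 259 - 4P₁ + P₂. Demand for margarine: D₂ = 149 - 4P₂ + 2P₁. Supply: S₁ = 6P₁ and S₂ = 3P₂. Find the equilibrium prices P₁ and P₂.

Market 1: 259 - 4P₁ + P₂ = 6P₁ → 10P₁ - P₂ = 259.
Market 2: 7P₂ - 2P₁ = 149.
Eliminating P₂: 7×(1) + 1×(2) gives 68P₁ = 1962, so P₁ = 981/34.
Back-substitute into (2): P₂ = (149 + 2×981/34) / 7 = 502/17.

P₁ = 981/34, P₂ = 502/17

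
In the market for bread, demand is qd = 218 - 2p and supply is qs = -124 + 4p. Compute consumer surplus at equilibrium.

Equilibrium: 218 - 2p = -124 + 4p gives p* = 57, q* = 104.
Demand choke price (qd = 0): p = 109.
CS = ½(109 − 57)(104) = 2704.

Consumer surplus = 2704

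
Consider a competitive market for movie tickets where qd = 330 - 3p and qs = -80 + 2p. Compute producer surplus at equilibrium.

Producer surplus = 1764

Equilibrium: 330 - 3p = -80 + 2p gives p* = 82, q* = 84.
Supply starts at p = 40 (where qs = 0).
PS = ½(82 − 40)(84) = 1764.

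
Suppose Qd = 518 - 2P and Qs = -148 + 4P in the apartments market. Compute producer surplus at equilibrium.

Equilibrium: 518 - 2P = -148 + 4P gives P* = 111, Q* = 296.
Supply starts at P = 37 (where Qs = 0).
PS = ½(111 − 37)(296) = 10952.

Producer surplus = 10952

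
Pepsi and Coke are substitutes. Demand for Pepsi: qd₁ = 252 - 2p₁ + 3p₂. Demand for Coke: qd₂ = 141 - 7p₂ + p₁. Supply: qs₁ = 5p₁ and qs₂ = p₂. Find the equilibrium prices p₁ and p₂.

Market 1: 252 - 2p₁ + 3p₂ = 5p₁ → 7p₁ - 3p₂ = 252.
Market 2: 8p₂ - p₁ = 141.
Eliminating p₂: 8×(1) + 3×(2) gives 53p₁ = 2439, so p₁ = 2439/53.
Back-substitute into (2): p₂ = (141 + 1×2439/53) / 8 = 1239/53.

p₁ = 2439/53, p₂ = 1239/53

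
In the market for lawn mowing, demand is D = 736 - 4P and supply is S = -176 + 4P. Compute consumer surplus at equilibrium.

Equilibrium: 736 - 4P = -176 + 4P gives P* = 114, Q* = 280.
Demand choke price (D = 0): P = 184.
CS = ½(184 − 114)(280) = 9800.

Consumer surplus = 9800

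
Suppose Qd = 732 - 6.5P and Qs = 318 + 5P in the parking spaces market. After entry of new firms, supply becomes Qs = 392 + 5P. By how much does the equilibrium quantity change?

ΔQ = 962/23

Original equilibrium: P* = 36, Q* = 498.
New equilibrium: 732 - 6.5P = 392 + 5P, so 340 = 11.5P and P' = 680/23; Q' = 732 − 6.5(680/23) = 12416/23.
Change in quantity: 12416/23 − 498 = 962/23.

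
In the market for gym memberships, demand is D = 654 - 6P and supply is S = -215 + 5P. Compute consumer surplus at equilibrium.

Consumer surplus = 2700

Equilibrium: 654 - 6P = -215 + 5P gives P* = 79, Q* = 180.
Demand choke price (D = 0): P = 109.
CS = ½(109 − 79)(180) = 2700.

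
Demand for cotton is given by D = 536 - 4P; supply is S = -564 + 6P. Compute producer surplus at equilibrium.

Equilibrium: 536 - 4P = -564 + 6P gives P* = 110, Q* = 96.
Supply starts at P = 94 (where S = 0).
PS = ½(110 − 94)(96) = 768.

Producer surplus = 768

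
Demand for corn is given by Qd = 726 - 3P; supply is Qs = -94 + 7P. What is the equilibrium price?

P* = 82

Set Qd = Qs: 726 - 3P = -94 + 7P.
820 = 10P, so P* = 82.
Q* = 726 − 3(82) = 480.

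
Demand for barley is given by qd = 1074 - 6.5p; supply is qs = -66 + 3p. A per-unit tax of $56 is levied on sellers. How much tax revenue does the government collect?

Pre-tax equilibrium: p* = 120, q* = 294.
Tax on sellers shifts supply to qs = -66 + 3(p − 56) = -234 + 3p.
1074 - 6.5p = -234 + 3p gives buyer price pb = 2616/19; sellers receive ps = 2616/19 − 56 = 1552/19.
New quantity: q = 1074 − 6.5(2616/19) = 3402/19.
Revenue = 56 × 3402/19 = 190512/19.

Tax revenue = 190512/19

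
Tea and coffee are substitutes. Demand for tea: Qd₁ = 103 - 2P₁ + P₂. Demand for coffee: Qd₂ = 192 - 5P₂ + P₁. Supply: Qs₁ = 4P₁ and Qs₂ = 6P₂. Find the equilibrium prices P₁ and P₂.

P₁ = 265/13, P₂ = 251/13

Market 1: 103 - 2P₁ + P₂ = 4P₁ → 6P₁ - P₂ = 103.
Market 2: 11P₂ - P₁ = 192.
Eliminating P₂: 11×(1) + 1×(2) gives 65P₁ = 1325, so P₁ = 265/13.
Back-substitute into (2): P₂ = (192 + 1×265/13) / 11 = 251/13.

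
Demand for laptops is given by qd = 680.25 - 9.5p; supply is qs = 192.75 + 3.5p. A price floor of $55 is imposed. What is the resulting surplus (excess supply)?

Surplus = 227.5

Equilibrium price would be p* = 37.5, so the floor at 55 binds.
At p = 55: qd = 157.75, qs = 385.25.
Surplus = 385.25 − 157.75 = 227.5.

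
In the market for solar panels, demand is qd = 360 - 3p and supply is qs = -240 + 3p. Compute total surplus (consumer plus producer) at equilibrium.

Equilibrium: 360 - 3p = -240 + 3p gives p* = 100, q* = 60.
Demand choke price: p = 120; supply starts at p = 80.
CS = ½(120 − 100)(60) = 600; PS = ½(100 − 80)(60) = 600.

Total surplus = 1200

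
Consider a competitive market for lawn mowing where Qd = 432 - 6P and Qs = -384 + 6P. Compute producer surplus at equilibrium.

Producer surplus = 48

Equilibrium: 432 - 6P = -384 + 6P gives P* = 68, Q* = 24.
Supply starts at P = 64 (where Qs = 0).
PS = ½(68 − 64)(24) = 48.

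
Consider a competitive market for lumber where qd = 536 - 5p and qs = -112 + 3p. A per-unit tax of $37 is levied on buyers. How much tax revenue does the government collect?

Tax revenue = 2280.125

Pre-tax equilibrium: p* = 81, q* = 131.
Tax on buyers shifts demand to qd = 536 − 5(p + 37) = 351 - 5p.
351 - 5p = -112 + 3p gives seller price ps = 57.875; buyers pay pb = 57.875 + 37 = 94.875.
New quantity: q = 536 − 5(94.875) = 61.625.
Revenue = 37 × 61.625 = 2280.125.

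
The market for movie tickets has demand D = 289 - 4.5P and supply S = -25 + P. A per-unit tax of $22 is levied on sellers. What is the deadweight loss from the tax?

Pre-tax equilibrium: P* = 628/11, Q* = 353/11.
Tax on sellers shifts supply to S = -25 + 1(P − 22) = -47 + P.
289 - 4.5P = -47 + P gives buyer price Pb = 672/11; sellers receive Ps = 672/11 − 22 = 430/11.
New quantity: Q = 289 − 4.5(672/11) = 155/11.
DWL = ½ × 22 × (353/11 − 155/11) = 198.

Deadweight loss = 198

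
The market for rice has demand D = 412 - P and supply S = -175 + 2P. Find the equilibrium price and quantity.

P* = 587/3, Q* = 649/3

Set D = S: 412 - P = -175 + 2P.
587 = 3P, so P* = 587/3.
Q* = 412 − 1(587/3) = 649/3.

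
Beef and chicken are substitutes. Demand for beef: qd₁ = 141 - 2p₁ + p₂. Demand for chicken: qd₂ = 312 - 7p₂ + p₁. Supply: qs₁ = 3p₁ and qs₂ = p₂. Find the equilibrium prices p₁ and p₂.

Market 1: 141 - 2p₁ + p₂ = 3p₁ → 5p₁ - p₂ = 141.
Market 2: 8p₂ - p₁ = 312.
Eliminating p₂: 8×(1) + 1×(2) gives 39p₁ = 1440, so p₁ = 480/13.
Back-substitute into (2): p₂ = (312 + 1×480/13) / 8 = 567/13.

p₁ = 480/13, p₂ = 567/13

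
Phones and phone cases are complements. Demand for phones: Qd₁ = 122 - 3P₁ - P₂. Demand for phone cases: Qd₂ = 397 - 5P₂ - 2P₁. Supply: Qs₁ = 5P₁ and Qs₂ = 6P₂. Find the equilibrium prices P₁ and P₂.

Market 1: 122 - 3P₁ - P₂ = 5P₁ → 8P₁ + P₂ = 122.
Market 2: 11P₂ + 2P₁ = 397.
Eliminating P₂: 11×(1) − 1×(2) gives 86P₁ = 945, so P₁ = 945/86.
Back-substitute into (2): P₂ = (397 − 2×945/86) / 11 = 1466/43.

P₁ = 945/86, P₂ = 1466/43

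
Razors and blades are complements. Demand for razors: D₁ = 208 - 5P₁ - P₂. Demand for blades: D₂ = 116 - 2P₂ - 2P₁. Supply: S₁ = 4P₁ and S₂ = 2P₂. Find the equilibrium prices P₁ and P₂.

Market 1: 208 - 5P₁ - P₂ = 4P₁ → 9P₁ + P₂ = 208.
Market 2: 4P₂ + 2P₁ = 116.
Eliminating P₂: 4×(1) − 1×(2) gives 34P₁ = 716, so P₁ = 358/17.
Back-substitute into (2): P₂ = (116 − 2×358/17) / 4 = 314/17.

P₁ = 358/17, P₂ = 314/17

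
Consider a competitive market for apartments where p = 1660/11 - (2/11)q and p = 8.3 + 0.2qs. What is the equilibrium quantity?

Set the two price expressions equal: 1660/11 - (2/11)q = 8.3 + 0.2q.
15687/110 = (21/55)q, so q* = 373.5.
p* = 1660/11 − (2/11)(373.5) = 83.

q* = 373.5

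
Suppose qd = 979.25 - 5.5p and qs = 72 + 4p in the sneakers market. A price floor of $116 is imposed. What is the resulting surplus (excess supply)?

Equilibrium price would be p* = 95.5, so the floor at 116 binds.
At p = 116: qd = 341.25, qs = 536.
Surplus = 536 − 341.25 = 194.75.

Surplus = 194.75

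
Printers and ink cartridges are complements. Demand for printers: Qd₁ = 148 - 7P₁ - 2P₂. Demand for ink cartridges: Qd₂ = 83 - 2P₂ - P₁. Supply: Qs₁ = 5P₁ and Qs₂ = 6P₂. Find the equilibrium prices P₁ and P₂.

Market 1: 148 - 7P₁ - 2P₂ = 5P₁ → 12P₁ + 2P₂ = 148.
Market 2: 8P₂ + P₁ = 83.
Eliminating P₂: 8×(1) − 2×(2) gives 94P₁ = 1018, so P₁ = 509/47.
Back-substitute into (2): P₂ = (83 − 1×509/47) / 8 = 424/47.

P₁ = 509/47, P₂ = 424/47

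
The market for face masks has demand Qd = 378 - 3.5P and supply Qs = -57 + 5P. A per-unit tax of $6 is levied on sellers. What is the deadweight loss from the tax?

Deadweight loss = 630/17

Pre-tax equilibrium: P* = 870/17, Q* = 3381/17.
Tax on sellers shifts supply to Qs = -57 + 5(P − 6) = -87 + 5P.
378 - 3.5P = -87 + 5P gives buyer price Pb = 930/17; sellers receive Ps = 930/17 − 6 = 828/17.
New quantity: Q = 378 − 3.5(930/17) = 3171/17.
DWL = ½ × 6 × (3381/17 − 3171/17) = 630/17.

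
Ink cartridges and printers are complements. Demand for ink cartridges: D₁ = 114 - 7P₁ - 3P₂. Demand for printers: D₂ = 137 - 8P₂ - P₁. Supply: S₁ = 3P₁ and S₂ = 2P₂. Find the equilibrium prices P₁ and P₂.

P₁ = 729/97, P₂ = 1256/97

Market 1: 114 - 7P₁ - 3P₂ = 3P₁ → 10P₁ + 3P₂ = 114.
Market 2: 10P₂ + P₁ = 137.
Eliminating P₂: 10×(1) − 3×(2) gives 97P₁ = 729, so P₁ = 729/97.
Back-substitute into (2): P₂ = (137 − 1×729/97) / 10 = 1256/97.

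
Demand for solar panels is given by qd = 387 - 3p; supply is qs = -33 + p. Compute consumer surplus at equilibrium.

Equilibrium: 387 - 3p = -33 + p gives p* = 105, q* = 72.
Demand choke price (qd = 0): p = 129.
CS = ½(129 − 105)(72) = 864.

Consumer surplus = 864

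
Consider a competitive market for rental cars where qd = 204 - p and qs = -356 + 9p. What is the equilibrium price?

Set qd = qs: 204 - p = -356 + 9p.
560 = 10p, so p* = 56.
q* = 204 − 1(56) = 148.

p* = 56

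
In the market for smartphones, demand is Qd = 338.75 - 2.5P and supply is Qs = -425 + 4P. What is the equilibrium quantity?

Set Qd = Qs: 338.75 - 2.5P = -425 + 4P.
763.75 = 6.5P, so P* = 117.5.
Q* = 338.75 − 2.5(117.5) = 45.

Q* = 45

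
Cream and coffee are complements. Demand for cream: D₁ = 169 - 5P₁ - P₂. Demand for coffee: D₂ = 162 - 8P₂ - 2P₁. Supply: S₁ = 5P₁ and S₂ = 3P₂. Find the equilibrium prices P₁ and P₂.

P₁ = 1697/108, P₂ = 641/54

Market 1: 169 - 5P₁ - P₂ = 5P₁ → 10P₁ + P₂ = 169.
Market 2: 11P₂ + 2P₁ = 162.
Eliminating P₂: 11×(1) − 1×(2) gives 108P₁ = 1697, so P₁ = 1697/108.
Back-substitute into (2): P₂ = (162 − 2×1697/108) / 11 = 641/54.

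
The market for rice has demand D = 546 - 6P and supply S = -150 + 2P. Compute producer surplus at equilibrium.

Producer surplus = 144

Equilibrium: 546 - 6P = -150 + 2P gives P* = 87, Q* = 24.
Supply starts at P = 75 (where S = 0).
PS = ½(87 − 75)(24) = 144.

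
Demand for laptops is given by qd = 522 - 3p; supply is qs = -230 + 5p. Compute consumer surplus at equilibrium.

Equilibrium: 522 - 3p = -230 + 5p gives p* = 94, q* = 240.
Demand choke price (qd = 0): p = 174.
CS = ½(174 − 94)(240) = 9600.

Consumer surplus = 9600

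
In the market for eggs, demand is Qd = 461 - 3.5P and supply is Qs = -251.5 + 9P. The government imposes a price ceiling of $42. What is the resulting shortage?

Shortage = 187.5

Equilibrium price would be P* = 57, so the ceiling at 42 binds.
At P = 42: Qd = 461 − 3.5(42) = 314, Qs = -251.5 + 9(42) = 126.5.
Shortage = 314 − 126.5 = 187.5.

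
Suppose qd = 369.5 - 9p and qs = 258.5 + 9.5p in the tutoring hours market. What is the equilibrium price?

Set qd = qs: 369.5 - 9p = 258.5 + 9.5p.
111 = 18.5p, so p* = 6.
q* = 369.5 − 9(6) = 315.5.

p* = 6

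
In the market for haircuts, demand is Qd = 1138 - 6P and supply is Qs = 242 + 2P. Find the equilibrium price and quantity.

P* = 112, Q* = 466

Set Qd = Qs: 1138 - 6P = 242 + 2P.
896 = 8P, so P* = 112.
Q* = 1138 − 6(112) = 466.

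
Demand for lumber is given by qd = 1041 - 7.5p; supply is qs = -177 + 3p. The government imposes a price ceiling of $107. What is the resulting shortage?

Equilibrium price would be p* = 116, so the ceiling at 107 binds.
At p = 107: qd = 1041 − 7.5(107) = 238.5, qs = -177 + 3(107) = 144.
Shortage = 238.5 − 144 = 94.5.

Shortage = 94.5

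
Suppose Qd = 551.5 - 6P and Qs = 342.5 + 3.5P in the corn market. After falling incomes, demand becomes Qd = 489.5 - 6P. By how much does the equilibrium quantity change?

ΔQ = -434/19

Original equilibrium: P* = 22, Q* = 419.5.
New equilibrium: 489.5 - 6P = 342.5 + 3.5P, so 147 = 9.5P and P' = 294/19; Q' = 489.5 − 6(294/19) = 15073/38.
Change in quantity: 15073/38 − 419.5 = -434/19.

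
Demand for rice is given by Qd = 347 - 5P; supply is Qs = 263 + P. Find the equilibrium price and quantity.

P* = 14, Q* = 277

Set Qd = Qs: 347 - 5P = 263 + P.
84 = 6P, so P* = 14.
Q* = 347 − 5(14) = 277.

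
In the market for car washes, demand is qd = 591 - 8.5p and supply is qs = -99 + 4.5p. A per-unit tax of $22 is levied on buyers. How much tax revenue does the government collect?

Pre-tax equilibrium: p* = 690/13, q* = 1818/13.
Tax on buyers shifts demand to qd = 591 − 8.5(p + 22) = 404 - 8.5p.
404 - 8.5p = -99 + 4.5p gives seller price ps = 503/13; buyers pay pb = 503/13 + 22 = 789/13.
New quantity: q = 591 − 8.5(789/13) = 1953/26.
Revenue = 22 × 1953/26 = 21483/13.

Tax revenue = 21483/13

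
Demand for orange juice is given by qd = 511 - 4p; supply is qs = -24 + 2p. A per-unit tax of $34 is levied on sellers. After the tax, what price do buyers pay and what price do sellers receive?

Pre-tax equilibrium: p* = 535/6, q* = 463/3.
Tax on sellers shifts supply to qs = -24 + 2(p − 34) = -92 + 2p.
511 - 4p = -92 + 2p gives buyer price pb = 100.5; sellers receive ps = 100.5 − 34 = 66.5.
New quantity: q = 511 − 4(100.5) = 109.

Buyers pay $100.5, sellers receive $66.5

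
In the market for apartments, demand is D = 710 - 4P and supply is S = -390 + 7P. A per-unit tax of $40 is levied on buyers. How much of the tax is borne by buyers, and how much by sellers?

Pre-tax equilibrium: P* = 100, Q* = 310.
Tax on buyers shifts demand to D = 710 − 4(P + 40) = 550 - 4P.
550 - 4P = -390 + 7P gives seller price Ps = 940/11; buyers pay Pb = 940/11 + 40 = 1380/11.
New quantity: Q = 710 − 4(1380/11) = 2290/11.
Buyer burden = 1380/11 − 100 = 280/11; seller burden = 100 − 940/11 = 160/11.

Buyers bear 280/11, sellers bear 160/11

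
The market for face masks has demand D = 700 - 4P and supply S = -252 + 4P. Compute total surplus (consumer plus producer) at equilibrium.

Equilibrium: 700 - 4P = -252 + 4P gives P* = 119, Q* = 224.
Demand choke price: P = 175; supply starts at P = 63.
CS = ½(175 − 119)(224) = 6272; PS = ½(119 − 63)(224) = 6272.

Total surplus = 12544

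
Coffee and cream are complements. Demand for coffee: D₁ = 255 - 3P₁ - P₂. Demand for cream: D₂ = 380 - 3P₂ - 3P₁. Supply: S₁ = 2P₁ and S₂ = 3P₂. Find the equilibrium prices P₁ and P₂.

P₁ = 1150/27, P₂ = 1135/27

Market 1: 255 - 3P₁ - P₂ = 2P₁ → 5P₁ + P₂ = 255.
Market 2: 6P₂ + 3P₁ = 380.
Eliminating P₂: 6×(1) − 1×(2) gives 27P₁ = 1150, so P₁ = 1150/27.
Back-substitute into (2): P₂ = (380 − 3×1150/27) / 6 = 1135/27.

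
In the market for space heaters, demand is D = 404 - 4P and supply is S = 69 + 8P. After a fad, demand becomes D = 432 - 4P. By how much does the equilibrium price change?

Original equilibrium: P* = 335/12, Q* = 877/3.
New equilibrium: 432 - 4P = 69 + 8P, so 363 = 12P and P' = 30.25; Q' = 432 − 4(30.25) = 311.
Change in price: 30.25 − 335/12 = 7/3.

ΔP = 7/3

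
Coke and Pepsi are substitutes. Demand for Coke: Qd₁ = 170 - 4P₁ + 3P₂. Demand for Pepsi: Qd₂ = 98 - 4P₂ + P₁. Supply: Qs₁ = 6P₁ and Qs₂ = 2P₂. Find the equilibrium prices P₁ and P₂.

Market 1: 170 - 4P₁ + 3P₂ = 6P₁ → 10P₁ - 3P₂ = 170.
Market 2: 6P₂ - P₁ = 98.
Eliminating P₂: 6×(1) + 3×(2) gives 57P₁ = 1314, so P₁ = 438/19.
Back-substitute into (2): P₂ = (98 + 1×438/19) / 6 = 1150/57.

P₁ = 438/19, P₂ = 1150/57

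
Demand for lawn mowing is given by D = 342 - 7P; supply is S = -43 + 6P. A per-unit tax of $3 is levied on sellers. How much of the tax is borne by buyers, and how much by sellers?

Buyers bear 18/13, sellers bear 21/13

Pre-tax equilibrium: P* = 385/13, Q* = 1751/13.
Tax on sellers shifts supply to S = -43 + 6(P − 3) = -61 + 6P.
342 - 7P = -61 + 6P gives buyer price Pb = 31; sellers receive Ps = 31 − 3 = 28.
New quantity: Q = 342 − 7(31) = 125.
Buyer burden = 31 − 385/13 = 18/13; seller burden = 385/13 − 28 = 21/13.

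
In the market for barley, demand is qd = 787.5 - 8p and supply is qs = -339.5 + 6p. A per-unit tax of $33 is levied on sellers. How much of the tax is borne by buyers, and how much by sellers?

Buyers bear 99/7, sellers bear 132/7

Pre-tax equilibrium: p* = 80.5, q* = 143.5.
Tax on sellers shifts supply to qs = -339.5 + 6(p − 33) = -537.5 + 6p.
787.5 - 8p = -537.5 + 6p gives buyer price pb = 1325/14; sellers receive ps = 1325/14 − 33 = 863/14.
New quantity: q = 787.5 − 8(1325/14) = 425/14.
Buyer burden = 1325/14 − 80.5 = 99/7; seller burden = 80.5 − 863/14 = 132/7.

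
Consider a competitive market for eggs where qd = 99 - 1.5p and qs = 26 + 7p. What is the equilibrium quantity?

q* = 1464/17

Set qd = qs: 99 - 1.5p = 26 + 7p.
73 = 8.5p, so p* = 146/17.
q* = 99 − 1.5(146/17) = 1464/17.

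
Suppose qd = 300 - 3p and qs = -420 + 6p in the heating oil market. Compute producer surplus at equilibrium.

Producer surplus = 300

Equilibrium: 300 - 3p = -420 + 6p gives p* = 80, q* = 60.
Supply starts at p = 70 (where qs = 0).
PS = ½(80 − 70)(60) = 300.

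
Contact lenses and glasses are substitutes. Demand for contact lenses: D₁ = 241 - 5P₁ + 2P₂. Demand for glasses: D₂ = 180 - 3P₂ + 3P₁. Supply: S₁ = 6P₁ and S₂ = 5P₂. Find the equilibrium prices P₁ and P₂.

P₁ = 1144/41, P₂ = 2703/82

Market 1: 241 - 5P₁ + 2P₂ = 6P₁ → 11P₁ - 2P₂ = 241.
Market 2: 8P₂ - 3P₁ = 180.
Eliminating P₂: 8×(1) + 2×(2) gives 82P₁ = 2288, so P₁ = 1144/41.
Back-substitute into (2): P₂ = (180 + 3×1144/41) / 8 = 2703/82.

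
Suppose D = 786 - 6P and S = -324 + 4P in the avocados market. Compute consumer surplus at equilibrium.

Equilibrium: 786 - 6P = -324 + 4P gives P* = 111, Q* = 120.
Demand choke price (D = 0): P = 131.
CS = ½(131 − 111)(120) = 1200.

Consumer surplus = 1200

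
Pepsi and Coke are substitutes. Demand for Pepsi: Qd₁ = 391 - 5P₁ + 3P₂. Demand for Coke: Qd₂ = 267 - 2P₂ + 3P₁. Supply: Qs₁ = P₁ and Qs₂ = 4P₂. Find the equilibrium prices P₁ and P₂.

P₁ = 1049/9, P₂ = 925/9

Market 1: 391 - 5P₁ + 3P₂ = P₁ → 6P₁ - 3P₂ = 391.
Market 2: 6P₂ - 3P₁ = 267.
Eliminating P₂: 6×(1) + 3×(2) gives 27P₁ = 3147, so P₁ = 1049/9.
Back-substitute into (2): P₂ = (267 + 3×1049/9) / 6 = 925/9.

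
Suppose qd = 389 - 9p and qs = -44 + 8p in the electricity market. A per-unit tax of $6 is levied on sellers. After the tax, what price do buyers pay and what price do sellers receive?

Pre-tax equilibrium: p* = 433/17, q* = 2716/17.
Tax on sellers shifts supply to qs = -44 + 8(p − 6) = -92 + 8p.
389 - 9p = -92 + 8p gives buyer price pb = 481/17; sellers receive ps = 481/17 − 6 = 379/17.
New quantity: q = 389 − 9(481/17) = 2284/17.

Buyers pay 481/17, sellers receive 379/17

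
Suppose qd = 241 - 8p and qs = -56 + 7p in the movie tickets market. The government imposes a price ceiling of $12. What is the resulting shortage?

Shortage = 117

Equilibrium price would be p* = 19.8, so the ceiling at 12 binds.
At p = 12: qd = 241 − 8(12) = 145, qs = -56 + 7(12) = 28.
Shortage = 145 − 28 = 117.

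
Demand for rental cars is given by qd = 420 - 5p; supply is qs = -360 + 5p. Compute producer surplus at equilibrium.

Producer surplus = 90

Equilibrium: 420 - 5p = -360 + 5p gives p* = 78, q* = 30.
Supply starts at p = 72 (where qs = 0).
PS = ½(78 − 72)(30) = 90.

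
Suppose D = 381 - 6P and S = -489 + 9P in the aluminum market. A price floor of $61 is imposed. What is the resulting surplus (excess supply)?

Equilibrium price would be P* = 58, so the floor at 61 binds.
At P = 61: D = 15, S = 60.
Surplus = 60 − 15 = 45.

Surplus = 45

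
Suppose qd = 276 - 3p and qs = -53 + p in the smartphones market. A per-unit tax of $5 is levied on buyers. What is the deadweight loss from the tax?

Deadweight loss = 9.375

Pre-tax equilibrium: p* = 82.25, q* = 29.25.
Tax on buyers shifts demand to qd = 276 − 3(p + 5) = 261 - 3p.
261 - 3p = -53 + p gives seller price ps = 78.5; buyers pay pb = 78.5 + 5 = 83.5.
New quantity: q = 276 − 3(83.5) = 25.5.
DWL = ½ × 5 × (29.25 − 25.5) = 9.375.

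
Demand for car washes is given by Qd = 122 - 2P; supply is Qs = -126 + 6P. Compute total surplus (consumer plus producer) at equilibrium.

Total surplus = 1200

Equilibrium: 122 - 2P = -126 + 6P gives P* = 31, Q* = 60.
Demand choke price: P = 61; supply starts at P = 21.
CS = ½(61 − 31)(60) = 900; PS = ½(31 − 21)(60) = 300.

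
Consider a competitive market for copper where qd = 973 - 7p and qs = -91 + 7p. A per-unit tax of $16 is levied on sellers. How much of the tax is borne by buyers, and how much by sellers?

Pre-tax equilibrium: p* = 76, q* = 441.
Tax on sellers shifts supply to qs = -91 + 7(p − 16) = -203 + 7p.
973 - 7p = -203 + 7p gives buyer price pb = 84; sellers receive ps = 84 − 16 = 68.
New quantity: q = 973 − 7(84) = 385.
Buyer burden = 84 − 76 = 8; seller burden = 76 − 68 = 8.

Buyers bear $8, sellers bear $8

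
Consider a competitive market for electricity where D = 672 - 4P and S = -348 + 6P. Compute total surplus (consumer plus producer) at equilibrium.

Equilibrium: 672 - 4P = -348 + 6P gives P* = 102, Q* = 264.
Demand choke price: P = 168; supply starts at P = 58.
CS = ½(168 − 102)(264) = 8712; PS = ½(102 − 58)(264) = 5808.

Total surplus = 14520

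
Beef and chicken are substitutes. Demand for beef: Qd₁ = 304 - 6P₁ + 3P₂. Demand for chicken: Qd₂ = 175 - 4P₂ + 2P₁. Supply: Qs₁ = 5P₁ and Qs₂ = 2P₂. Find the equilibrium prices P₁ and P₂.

Market 1: 304 - 6P₁ + 3P₂ = 5P₁ → 11P₁ - 3P₂ = 304.
Market 2: 6P₂ - 2P₁ = 175.
Eliminating P₂: 6×(1) + 3×(2) gives 60P₁ = 2349, so P₁ = 39.15.
Back-substitute into (2): P₂ = (175 + 2×39.15) / 6 = 2533/60.

P₁ = 39.15, P₂ = 2533/60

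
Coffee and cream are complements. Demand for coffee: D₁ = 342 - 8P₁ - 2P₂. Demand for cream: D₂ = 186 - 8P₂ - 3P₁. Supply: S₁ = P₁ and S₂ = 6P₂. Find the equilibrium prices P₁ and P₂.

Market 1: 342 - 8P₁ - 2P₂ = P₁ → 9P₁ + 2P₂ = 342.
Market 2: 14P₂ + 3P₁ = 186.
Eliminating P₂: 14×(1) − 2×(2) gives 120P₁ = 4416, so P₁ = 36.8.
Back-substitute into (2): P₂ = (186 − 3×36.8) / 14 = 5.4.

P₁ = 36.8, P₂ = 5.4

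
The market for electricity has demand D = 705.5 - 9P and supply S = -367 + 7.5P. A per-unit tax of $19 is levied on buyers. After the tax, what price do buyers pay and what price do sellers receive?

Pre-tax equilibrium: P* = 65, Q* = 120.5.
Tax on buyers shifts demand to D = 705.5 − 9(P + 19) = 534.5 - 9P.
534.5 - 9P = -367 + 7.5P gives seller price Ps = 601/11; buyers pay Pb = 601/11 + 19 = 810/11.
New quantity: Q = 705.5 − 9(810/11) = 941/22.

Buyers pay 810/11, sellers receive 601/11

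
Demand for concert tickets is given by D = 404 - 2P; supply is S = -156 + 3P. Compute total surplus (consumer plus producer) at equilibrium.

Equilibrium: 404 - 2P = -156 + 3P gives P* = 112, Q* = 180.
Demand choke price: P = 202; supply starts at P = 52.
CS = ½(202 − 112)(180) = 8100; PS = ½(112 − 52)(180) = 5400.

Total surplus = 13500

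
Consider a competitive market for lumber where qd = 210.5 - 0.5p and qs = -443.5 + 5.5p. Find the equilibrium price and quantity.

p* = 109, q* = 156

Set qd = qs: 210.5 - 0.5p = -443.5 + 5.5p.
654 = 6p, so p* = 109.
q* = 210.5 − 0.5(109) = 156.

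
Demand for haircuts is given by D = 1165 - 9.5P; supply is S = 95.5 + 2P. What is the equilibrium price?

Set D = S: 1165 - 9.5P = 95.5 + 2P.
1069.5 = 11.5P, so P* = 93.
Q* = 1165 − 9.5(93) = 281.5.

P* = 93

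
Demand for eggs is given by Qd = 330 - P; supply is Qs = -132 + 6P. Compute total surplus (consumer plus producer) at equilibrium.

Total surplus = 40656

Equilibrium: 330 - P = -132 + 6P gives P* = 66, Q* = 264.
Demand choke price: P = 330; supply starts at P = 22.
CS = ½(330 − 66)(264) = 34848; PS = ½(66 − 22)(264) = 5808.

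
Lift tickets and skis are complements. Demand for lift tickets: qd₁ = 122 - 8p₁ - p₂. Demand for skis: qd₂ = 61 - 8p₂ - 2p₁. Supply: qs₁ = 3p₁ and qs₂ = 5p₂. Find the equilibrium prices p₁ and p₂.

Market 1: 122 - 8p₁ - p₂ = 3p₁ → 11p₁ + p₂ = 122.
Market 2: 13p₂ + 2p₁ = 61.
Eliminating p₂: 13×(1) − 1×(2) gives 141p₁ = 1525, so p₁ = 1525/141.
Back-substitute into (2): p₂ = (61 − 2×1525/141) / 13 = 427/141.

p₁ = 1525/141, p₂ = 427/141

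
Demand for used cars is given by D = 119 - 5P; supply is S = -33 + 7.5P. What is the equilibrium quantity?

Set D = S: 119 - 5P = -33 + 7.5P.
152 = 12.5P, so P* = 12.16.
Q* = 119 − 5(12.16) = 58.2.

Q* = 58.2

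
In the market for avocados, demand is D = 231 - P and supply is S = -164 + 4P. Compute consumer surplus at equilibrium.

Equilibrium: 231 - P = -164 + 4P gives P* = 79, Q* = 152.
Demand choke price (D = 0): P = 231.
CS = ½(231 − 79)(152) = 11552.

Consumer surplus = 11552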